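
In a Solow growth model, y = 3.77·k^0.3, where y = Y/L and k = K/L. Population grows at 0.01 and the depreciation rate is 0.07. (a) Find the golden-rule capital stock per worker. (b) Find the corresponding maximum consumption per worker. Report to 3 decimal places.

(a) k_gold ≈ 43.994; (b) c_gold ≈ 8.212

Capital per worker breaks even when investment replaces (n + δ)·k; here n + δ = 0.08.
Setting f'(k) = n+δ gives 0.3·3.77·k^(0.3−1) = 0.08, hence k_gold = (0.3·3.77/0.08)^(1/0.7) ≈ 43.9936.
y_gold = 3.77·43.9936^0.3 ≈ 11.7316; c_gold = y_gold − 0.08·k_gold ≈ 8.2121.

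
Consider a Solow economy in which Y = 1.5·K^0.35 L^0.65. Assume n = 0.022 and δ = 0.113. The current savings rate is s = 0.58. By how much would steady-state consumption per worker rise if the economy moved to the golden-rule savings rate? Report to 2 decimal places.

Δc ≈ 0.31

Capital per worker breaks even when investment replaces (n + δ)·k; here n + δ = 0.135.
Current steady state (s = 0.58): k* = (0.58·1.5/0.135)^(1/0.65) ≈ 17.5752, y* = 1.5·17.5752^0.35 ≈ 4.0908, c* = (1−0.58)·4.0908 ≈ 1.7181.
Maximizing c = f(k) − (n+δ)·k gives f'(k) = n+δ, i.e. 0.35·1.5·k^(0.35−1) = 0.135, so k_gold = (0.35·1.5/0.135)^(1/0.65) ≈ 8.0802.
y_gold = 1.5·8.0802^0.35 ≈ 3.1167, c_gold = y_gold − 0.135·k_gold ≈ 2.0258.
Gain: Δc = 2.0258 − 1.7181 ≈ 0.3077.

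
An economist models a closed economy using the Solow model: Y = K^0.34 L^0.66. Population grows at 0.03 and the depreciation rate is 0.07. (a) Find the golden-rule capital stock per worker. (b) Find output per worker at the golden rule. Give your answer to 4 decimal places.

Break-even investment rate: n + δ = 0.03 + 0.07 = 0.1.
Setting f'(k) = n+δ gives 0.34·k^(0.34−1) = 0.1, hence k_gold = (0.34/0.1)^(1/0.66) ≈ 6.3866.
y_gold = 6.3866^0.34 ≈ 1.8784.

(a) k_gold ≈ 6.3866; (b) y_gold ≈ 1.8784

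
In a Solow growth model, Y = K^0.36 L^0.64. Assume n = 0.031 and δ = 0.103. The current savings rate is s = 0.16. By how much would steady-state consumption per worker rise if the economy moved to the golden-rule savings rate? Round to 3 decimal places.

The effective depreciation rate is n + δ = 0.031 + 0.103 = 0.134.
Current steady state (s = 0.16): k* = (0.16/0.134)^(1/0.64) ≈ 1.3193, y* = 1.3193^0.36 ≈ 1.1049, c* = (1−0.16)·1.1049 ≈ 0.9281.
Golden rule sets MPK = n+δ: 0.36·k^(0.36−1) = 0.134, so k_gold = (0.36/0.134)^(1/0.64) ≈ 4.6840.
y_gold = 4.6840^0.36 ≈ 1.7435, c_gold = y_gold − 0.134·k_gold ≈ 1.1158.
Gain: Δc = 1.1158 − 0.9281 ≈ 0.1877.

Δc ≈ 0.188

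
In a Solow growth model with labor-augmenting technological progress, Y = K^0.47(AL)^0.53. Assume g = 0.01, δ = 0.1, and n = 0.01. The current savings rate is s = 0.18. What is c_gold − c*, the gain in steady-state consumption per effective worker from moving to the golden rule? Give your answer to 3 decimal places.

Δc ≈ 0.604

n + g + δ = 0.01 + 0.01 + 0.1 = 0.12.
Current steady state (s = 0.18): k* = (0.18/0.12)^(1/0.53) ≈ 2.1491, y* = 2.1491^0.47 ≈ 1.4327, c* = (1−0.18)·1.4327 ≈ 1.1748.
At the golden rule the marginal product of capital equals n+g+δ: 0.47·k^(0.47−1) = 0.12. Solving, k_gold = (0.47/0.12)^(1/0.53) ≈ 13.1435.
y_gold = 13.1435^0.47 ≈ 3.3558, c_gold = y_gold − 0.12·k_gold ≈ 1.7786.
Gain: Δc = 1.7786 − 1.1748 ≈ 0.6037.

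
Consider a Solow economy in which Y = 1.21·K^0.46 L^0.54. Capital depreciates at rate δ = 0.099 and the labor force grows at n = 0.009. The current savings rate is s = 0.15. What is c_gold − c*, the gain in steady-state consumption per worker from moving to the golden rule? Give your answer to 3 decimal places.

Δc ≈ 1.041

Capital per worker breaks even when investment replaces (n + δ)·k; here n + δ = 0.108.
Current steady state (s = 0.15): k* = (0.15·1.21/0.108)^(1/0.54) ≈ 2.6152, y* = 1.21·2.6152^0.46 ≈ 1.8829, c* = (1−0.15)·1.8829 ≈ 1.6005.
Setting f'(k) = n+δ gives 0.46·1.21·k^(0.46−1) = 0.108, hence k_gold = (0.46·1.21/0.108)^(1/0.54) ≈ 20.8324.
y_gold = 1.21·20.8324^0.46 ≈ 4.8911, c_gold = y_gold − 0.108·k_gold ≈ 2.6412.
Gain: Δc = 2.6412 − 1.6005 ≈ 1.0407.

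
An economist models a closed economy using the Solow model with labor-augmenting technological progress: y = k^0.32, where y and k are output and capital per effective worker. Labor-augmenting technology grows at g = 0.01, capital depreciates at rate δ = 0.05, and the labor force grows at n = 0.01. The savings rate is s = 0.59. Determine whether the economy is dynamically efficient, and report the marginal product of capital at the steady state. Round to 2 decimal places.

dynamically inefficient; MPK ≈ 0.04

Break-even investment rate: n + g + δ = 0.01 + 0.01 + 0.05 = 0.07.
Steady-state k*: s·k^0.32 = 0.07·k gives k* = (0.59/0.07)^(1/0.68) ≈ 22.9828.
MPK = 0.32·22.9828^(-0.68) ≈ 0.0380.
MPK < n+g+δ = 0.07, so the economy is dynamically inefficient (over-saving).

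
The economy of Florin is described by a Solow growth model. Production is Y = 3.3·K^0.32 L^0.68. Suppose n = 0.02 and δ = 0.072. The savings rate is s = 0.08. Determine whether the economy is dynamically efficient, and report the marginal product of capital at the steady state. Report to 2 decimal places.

Capital per worker breaks even when investment replaces (n + δ)·k; here n + δ = 0.092.
Steady-state k*: s·A·k^0.32 = 0.092·k gives k* = (0.08·3.3/0.092)^(1/0.68) ≈ 4.7126.
MPK = 0.32·3.3·4.7126^(-0.68) ≈ 0.3680.
MPK > n+δ = 0.092, so the economy is dynamically efficient (under-saving).

dynamically efficient; MPK ≈ 0.37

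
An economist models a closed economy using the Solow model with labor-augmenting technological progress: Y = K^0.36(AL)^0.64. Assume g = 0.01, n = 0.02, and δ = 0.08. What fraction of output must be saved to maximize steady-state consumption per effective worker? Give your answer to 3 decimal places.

s_gold = 0.360

n + g + δ = 0.02 + 0.01 + 0.08 = 0.11.
At the golden rule MPK = n+g+δ, and in any Cobb-Douglas steady state s = (n+g+δ)·k/y = MPK·k/y = capital's share 0.36.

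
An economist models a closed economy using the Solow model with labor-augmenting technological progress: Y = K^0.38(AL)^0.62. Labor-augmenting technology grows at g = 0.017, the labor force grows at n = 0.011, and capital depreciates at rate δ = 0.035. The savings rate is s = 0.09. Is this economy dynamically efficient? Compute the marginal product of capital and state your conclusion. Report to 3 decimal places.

dynamically efficient; MPK ≈ 0.266

Capital per effective worker breaks even when investment replaces (n + g + δ)·k; here n + g + δ = 0.063.
Steady-state k*: s·k^0.38 = 0.063·k gives k* = (0.09/0.063)^(1/0.62) ≈ 1.7776.
MPK = 0.38·1.7776^(-0.62) ≈ 0.2660.
MPK > n+g+δ = 0.063, so the economy is dynamically efficient (under-saving).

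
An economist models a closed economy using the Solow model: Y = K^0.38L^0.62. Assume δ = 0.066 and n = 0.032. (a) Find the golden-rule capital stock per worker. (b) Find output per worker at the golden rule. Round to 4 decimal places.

n + δ = 0.032 + 0.066 = 0.098.
Maximizing c = f(k) − (n+δ)·k gives f'(k) = n+δ, i.e. 0.38·k^(0.38−1) = 0.098, so k_gold = (0.38/0.098)^(1/0.62) ≈ 8.8979.
y_gold = 8.8979^0.38 ≈ 2.2947.

(a) k_gold ≈ 8.8979; (b) y_gold ≈ 2.2947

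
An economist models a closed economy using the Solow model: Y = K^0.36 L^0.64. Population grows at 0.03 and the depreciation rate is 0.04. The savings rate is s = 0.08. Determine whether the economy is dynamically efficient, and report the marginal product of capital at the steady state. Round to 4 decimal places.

dynamically efficient; MPK ≈ 0.3150

Capital per worker breaks even when investment replaces (n + δ)·k; here n + δ = 0.07.
Steady-state k*: s·k^0.36 = 0.07·k gives k* = (0.08/0.07)^(1/0.64) ≈ 1.2320.
MPK = 0.36·1.2320^(-0.64) ≈ 0.3150.
MPK > n+δ = 0.07, so the economy is dynamically efficient (under-saving).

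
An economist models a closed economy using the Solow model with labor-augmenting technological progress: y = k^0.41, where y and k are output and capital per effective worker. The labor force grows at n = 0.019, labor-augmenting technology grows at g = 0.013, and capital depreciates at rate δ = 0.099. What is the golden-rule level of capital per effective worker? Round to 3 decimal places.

k_gold ≈ 6.916

The effective depreciation rate is n + g + δ = 0.019 + 0.013 + 0.099 = 0.131.
At the golden rule the marginal product of capital equals n+g+δ: 0.41·k^(0.41−1) = 0.131. Solving, k_gold = (0.41/0.131)^(1/0.59) ≈ 6.9159.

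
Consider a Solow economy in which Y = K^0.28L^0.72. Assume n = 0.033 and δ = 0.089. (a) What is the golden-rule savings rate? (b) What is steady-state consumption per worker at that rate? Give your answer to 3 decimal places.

(a) s_gold = 0.280; (b) c_gold ≈ 0.995

Break-even investment rate: n + δ = 0.033 + 0.089 = 0.122.
For Cobb-Douglas, s_gold equals capital's share: s_gold = 0.28.
Maximizing c = f(k) − (n+δ)·k gives f'(k) = n+δ, i.e. 0.28·k^(0.28−1) = 0.122, so k_gold = (0.28/0.122)^(1/0.72) ≈ 3.1704.
y_gold = 3.1704^0.28 ≈ 1.3814; c_gold = (1−0.28)·y_gold ≈ 0.9946.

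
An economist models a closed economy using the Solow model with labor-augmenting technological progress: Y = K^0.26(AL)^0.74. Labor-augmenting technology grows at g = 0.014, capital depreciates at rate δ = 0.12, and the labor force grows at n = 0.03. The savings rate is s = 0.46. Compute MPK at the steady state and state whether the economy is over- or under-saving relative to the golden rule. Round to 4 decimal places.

The effective depreciation rate is n + g + δ = 0.03 + 0.014 + 0.12 = 0.164.
Steady-state k*: s·k^0.26 = 0.164·k gives k* = (0.46/0.164)^(1/0.74) ≈ 4.0299.
MPK = 0.26·4.0299^(-0.74) ≈ 0.0927.
MPK < n+g+δ = 0.164, so the economy is dynamically inefficient (over-saving).

over-saving; MPK ≈ 0.0927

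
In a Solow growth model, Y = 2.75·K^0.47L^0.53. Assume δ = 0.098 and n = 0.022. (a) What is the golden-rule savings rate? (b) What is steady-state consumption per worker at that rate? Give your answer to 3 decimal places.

(a) s_gold = 0.470; (b) c_gold ≈ 11.995

Capital per worker breaks even when investment replaces (n + δ)·k; here n + δ = 0.12.
For Cobb-Douglas, s_gold equals capital's share: s_gold = 0.47.
Maximizing c = f(k) − (n+δ)·k gives f'(k) = n+δ, i.e. 0.47·2.75·k^(0.47−1) = 0.12, so k_gold = (0.47·2.75/0.12)^(1/0.53) ≈ 88.6421.
y_gold = 2.75·88.6421^0.47 ≈ 22.6320; c_gold = (1−0.47)·y_gold ≈ 11.9950.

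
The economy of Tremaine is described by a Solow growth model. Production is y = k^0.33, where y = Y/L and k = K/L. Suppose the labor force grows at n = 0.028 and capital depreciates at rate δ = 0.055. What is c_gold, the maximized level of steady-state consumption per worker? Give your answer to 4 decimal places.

Break-even investment rate: n + δ = 0.028 + 0.055 = 0.083.
Maximizing c = f(k) − (n+δ)·k gives f'(k) = n+δ, i.e. 0.33·k^(0.33−1) = 0.083, so k_gold = (0.33/0.083)^(1/0.67) ≈ 7.8466.
y_gold = 7.8466^0.33 ≈ 1.9735.
c_gold = y_gold − (n+δ)·k_gold = 1.9735 − 0.083·7.8466 ≈ 1.3223.

c_gold ≈ 1.3223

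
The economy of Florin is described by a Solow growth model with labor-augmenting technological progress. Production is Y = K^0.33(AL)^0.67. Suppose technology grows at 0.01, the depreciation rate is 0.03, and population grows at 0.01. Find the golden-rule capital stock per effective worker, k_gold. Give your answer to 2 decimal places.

k_gold ≈ 16.72

Capital per effective worker breaks even when investment replaces (n + g + δ)·k; here n + g + δ = 0.05.
Maximizing c = f(k) − (n+g+δ)·k gives f'(k) = n+g+δ, i.e. 0.33·k^(0.33−1) = 0.05, so k_gold = (0.33/0.05)^(1/0.67) ≈ 16.7186.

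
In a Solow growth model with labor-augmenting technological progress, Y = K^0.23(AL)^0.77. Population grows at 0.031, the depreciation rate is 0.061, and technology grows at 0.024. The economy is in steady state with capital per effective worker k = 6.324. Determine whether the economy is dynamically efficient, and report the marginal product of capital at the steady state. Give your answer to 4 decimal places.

dynamically inefficient; MPK ≈ 0.0556

Break-even investment rate: n + g + δ = 0.031 + 0.024 + 0.061 = 0.116.
MPK = 0.23·k^(0.23−1) = 0.23·6.324^(-0.77) ≈ 0.0556.
MPK < 0.116, so the economy is dynamically inefficient (over-saving).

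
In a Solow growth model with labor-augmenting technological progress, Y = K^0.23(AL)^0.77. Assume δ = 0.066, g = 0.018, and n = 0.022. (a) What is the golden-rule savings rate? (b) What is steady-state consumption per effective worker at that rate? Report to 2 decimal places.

Capital per effective worker breaks even when investment replaces (n + g + δ)·k; here n + g + δ = 0.106.
For Cobb-Douglas, s_gold equals capital's share: s_gold = 0.23.
Golden rule sets MPK = n+g+δ: 0.23·k^(0.23−1) = 0.106, so k_gold = (0.23/0.106)^(1/0.77) ≈ 2.7347.
y_gold = 2.7347^0.23 ≈ 1.2603; c_gold = (1−0.23)·y_gold ≈ 0.9705.

(a) s_gold = 0.23; (b) c_gold ≈ 0.97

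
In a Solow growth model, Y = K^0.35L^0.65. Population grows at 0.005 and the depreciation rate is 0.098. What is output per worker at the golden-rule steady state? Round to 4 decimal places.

The effective depreciation rate is n + δ = 0.005 + 0.098 = 0.103.
Golden rule sets MPK = n+δ: 0.35·k^(0.35−1) = 0.103, so k_gold = (0.35/0.103)^(1/0.65) ≈ 6.5657.
Output: y_gold = k_gold^0.35 = 6.5657^0.35 ≈ 1.9322.

y_gold ≈ 1.9322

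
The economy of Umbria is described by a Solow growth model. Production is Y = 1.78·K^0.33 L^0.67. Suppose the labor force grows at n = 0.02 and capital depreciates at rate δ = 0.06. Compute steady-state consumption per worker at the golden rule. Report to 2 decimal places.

Break-even investment rate: n + δ = 0.02 + 0.06 = 0.08.
At the golden rule the marginal product of capital equals n+δ: 0.33·1.78·k^(0.33−1) = 0.08. Solving, k_gold = (0.33·1.78/0.08)^(1/0.67) ≈ 19.6022.
y_gold = 1.78·19.6022^0.33 ≈ 4.7520.
c_gold = y_gold − (n+δ)·k_gold = 4.7520 − 0.08·19.6022 ≈ 3.1839.

c_gold ≈ 3.18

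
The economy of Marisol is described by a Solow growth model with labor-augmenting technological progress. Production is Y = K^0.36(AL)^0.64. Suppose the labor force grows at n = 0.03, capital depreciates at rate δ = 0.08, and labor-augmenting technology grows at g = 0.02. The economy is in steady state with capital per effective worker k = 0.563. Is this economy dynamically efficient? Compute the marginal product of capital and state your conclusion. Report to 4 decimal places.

n + g + δ = 0.03 + 0.02 + 0.08 = 0.13.
MPK = 0.36·k^(0.36−1) = 0.36·0.563^(-0.64) ≈ 0.5200.
MPK > 0.13, so the economy is dynamically efficient (under-saving).

dynamically efficient; MPK ≈ 0.5200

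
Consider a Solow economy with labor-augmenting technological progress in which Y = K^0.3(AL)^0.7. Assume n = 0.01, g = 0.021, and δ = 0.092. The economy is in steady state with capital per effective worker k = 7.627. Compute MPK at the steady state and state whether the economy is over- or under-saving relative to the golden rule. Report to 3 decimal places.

Break-even investment rate: n + g + δ = 0.01 + 0.021 + 0.092 = 0.123.
MPK = 0.3·k^(0.3−1) = 0.3·7.627^(-0.7) ≈ 0.0724.
MPK < 0.123, so the economy is dynamically inefficient (over-saving).

over-saving; MPK ≈ 0.072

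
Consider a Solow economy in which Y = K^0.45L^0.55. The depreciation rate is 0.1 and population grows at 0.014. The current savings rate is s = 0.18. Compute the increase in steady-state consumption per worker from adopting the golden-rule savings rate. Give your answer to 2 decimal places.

Δc ≈ 0.50

Capital per worker breaks even when investment replaces (n + δ)·k; here n + δ = 0.114.
Current steady state (s = 0.18): k* = (0.18/0.114)^(1/0.55) ≈ 2.2944, y* = 2.2944^0.45 ≈ 1.4531, c* = (1−0.18)·1.4531 ≈ 1.1916.
Maximizing c = f(k) − (n+δ)·k gives f'(k) = n+δ, i.e. 0.45·k^(0.45−1) = 0.114, so k_gold = (0.45/0.114)^(1/0.55) ≈ 12.1394.
y_gold = 12.1394^0.45 ≈ 3.0753, c_gold = y_gold − 0.114·k_gold ≈ 1.6914.
Gain: Δc = 1.6914 − 1.1916 ≈ 0.4999.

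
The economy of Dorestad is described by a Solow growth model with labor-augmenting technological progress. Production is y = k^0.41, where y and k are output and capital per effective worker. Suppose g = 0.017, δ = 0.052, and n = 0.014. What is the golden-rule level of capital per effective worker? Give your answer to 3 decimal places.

k_gold ≈ 14.989

Capital per effective worker breaks even when investment replaces (n + g + δ)·k; here n + g + δ = 0.083.
Setting f'(k) = n+g+δ gives 0.41·k^(0.41−1) = 0.083, hence k_gold = (0.41/0.083)^(1/0.59) ≈ 14.9890.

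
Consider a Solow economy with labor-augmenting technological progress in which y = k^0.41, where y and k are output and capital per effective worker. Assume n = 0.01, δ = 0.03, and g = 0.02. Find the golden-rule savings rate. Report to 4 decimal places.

Break-even investment rate: n + g + δ = 0.01 + 0.02 + 0.03 = 0.06.
At the golden rule MPK = n+g+δ, and in any Cobb-Douglas steady state s = (n+g+δ)·k/y = MPK·k/y = capital's share 0.41.

s_gold = 0.4100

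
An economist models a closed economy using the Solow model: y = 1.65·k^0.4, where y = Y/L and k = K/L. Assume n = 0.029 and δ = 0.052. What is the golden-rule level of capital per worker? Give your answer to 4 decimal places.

n + δ = 0.029 + 0.052 = 0.081.
Golden rule sets MPK = n+δ: 0.4·1.65·k^(0.4−1) = 0.081, so k_gold = (0.4·1.65/0.081)^(1/0.6) ≈ 32.9937.

k_gold ≈ 32.9937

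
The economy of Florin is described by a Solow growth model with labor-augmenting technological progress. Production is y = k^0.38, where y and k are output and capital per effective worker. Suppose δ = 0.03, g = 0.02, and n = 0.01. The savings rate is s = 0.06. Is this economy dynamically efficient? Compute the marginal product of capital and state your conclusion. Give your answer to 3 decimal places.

dynamically efficient; MPK ≈ 0.380

n + g + δ = 0.01 + 0.02 + 0.03 = 0.06.
Steady-state k*: s·k^0.38 = 0.06·k gives k* = (0.06/0.06)^(1/0.62) ≈ 1.0000.
MPK = 0.38·1.0000^(-0.62) ≈ 0.3800.
MPK > n+g+δ = 0.06, so the economy is dynamically efficient (under-saving).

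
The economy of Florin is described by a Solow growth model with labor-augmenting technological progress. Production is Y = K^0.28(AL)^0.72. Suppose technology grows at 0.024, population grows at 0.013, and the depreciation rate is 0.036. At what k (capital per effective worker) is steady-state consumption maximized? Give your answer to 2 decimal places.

k_gold ≈ 6.47

Capital per effective worker breaks even when investment replaces (n + g + δ)·k; here n + g + δ = 0.073.
Golden rule sets MPK = n+g+δ: 0.28·k^(0.28−1) = 0.073, so k_gold = (0.28/0.073)^(1/0.72) ≈ 6.4697.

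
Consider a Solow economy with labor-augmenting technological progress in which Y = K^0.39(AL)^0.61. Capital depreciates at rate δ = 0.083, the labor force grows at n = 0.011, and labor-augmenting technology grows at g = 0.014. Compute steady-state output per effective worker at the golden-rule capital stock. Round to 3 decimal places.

n + g + δ = 0.011 + 0.014 + 0.083 = 0.108.
At the golden rule the marginal product of capital equals n+g+δ: 0.39·k^(0.39−1) = 0.108. Solving, k_gold = (0.39/0.108)^(1/0.61) ≈ 8.2066.
Output: y_gold = k_gold^0.39 = 8.2066^0.39 ≈ 2.2726.

y_gold ≈ 2.273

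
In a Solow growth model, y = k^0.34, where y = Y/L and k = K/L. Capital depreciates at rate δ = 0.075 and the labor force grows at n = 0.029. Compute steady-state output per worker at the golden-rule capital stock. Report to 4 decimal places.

y_gold ≈ 1.8408

The effective depreciation rate is n + δ = 0.029 + 0.075 = 0.104.
At the golden rule the marginal product of capital equals n+δ: 0.34·k^(0.34−1) = 0.104. Solving, k_gold = (0.34/0.104)^(1/0.66) ≈ 6.0181.
Output: y_gold = k_gold^0.34 = 6.0181^0.34 ≈ 1.8408.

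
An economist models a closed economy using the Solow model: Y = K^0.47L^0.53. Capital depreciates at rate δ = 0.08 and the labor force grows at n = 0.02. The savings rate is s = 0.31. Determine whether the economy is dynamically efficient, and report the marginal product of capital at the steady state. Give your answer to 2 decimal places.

n + δ = 0.02 + 0.08 = 0.1.
Steady-state k*: s·k^0.47 = 0.1·k gives k* = (0.31/0.1)^(1/0.53) ≈ 8.4547.
MPK = 0.47·8.4547^(-0.53) ≈ 0.1516.
MPK > n+δ = 0.1, so the economy is dynamically efficient (under-saving).

dynamically efficient; MPK ≈ 0.15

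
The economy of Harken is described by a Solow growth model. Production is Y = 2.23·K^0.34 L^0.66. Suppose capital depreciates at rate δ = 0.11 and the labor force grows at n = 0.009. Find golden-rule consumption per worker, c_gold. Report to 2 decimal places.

n + δ = 0.009 + 0.11 = 0.119.
Maximizing c = f(k) − (n+δ)·k gives f'(k) = n+δ, i.e. 0.34·2.23·k^(0.34−1) = 0.119, so k_gold = (0.34·2.23/0.119)^(1/0.66) ≈ 16.5402.
y_gold = 2.23·16.5402^0.34 ≈ 5.7891.
c_gold = y_gold − (n+δ)·k_gold = 5.7891 − 0.119·16.5402 ≈ 3.8208.

c_gold ≈ 3.82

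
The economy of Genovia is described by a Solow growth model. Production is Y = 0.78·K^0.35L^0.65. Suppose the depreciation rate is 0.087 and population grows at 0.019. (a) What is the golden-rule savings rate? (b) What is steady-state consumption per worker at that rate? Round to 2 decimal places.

(a) s_gold = 0.35; (b) c_gold ≈ 0.84

Break-even investment rate: n + δ = 0.019 + 0.087 = 0.106.
For Cobb-Douglas, s_gold equals capital's share: s_gold = 0.35.
Setting f'(k) = n+δ gives 0.35·0.78·k^(0.35−1) = 0.106, hence k_gold = (0.35·0.78/0.106)^(1/0.65) ≈ 4.2863.
y_gold = 0.78·4.2863^0.35 ≈ 1.2982; c_gold = (1−0.35)·y_gold ≈ 0.8438.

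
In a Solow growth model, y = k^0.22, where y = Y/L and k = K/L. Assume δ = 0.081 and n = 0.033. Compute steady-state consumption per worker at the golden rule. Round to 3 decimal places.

c_gold ≈ 0.939

Break-even investment rate: n + δ = 0.033 + 0.081 = 0.114.
Setting f'(k) = n+δ gives 0.22·k^(0.22−1) = 0.114, hence k_gold = (0.22/0.114)^(1/0.78) ≈ 2.3230.
y_gold = 2.3230^0.22 ≈ 1.2037.
c_gold = y_gold − (n+δ)·k_gold = 1.2037 − 0.114·2.3230 ≈ 0.9389.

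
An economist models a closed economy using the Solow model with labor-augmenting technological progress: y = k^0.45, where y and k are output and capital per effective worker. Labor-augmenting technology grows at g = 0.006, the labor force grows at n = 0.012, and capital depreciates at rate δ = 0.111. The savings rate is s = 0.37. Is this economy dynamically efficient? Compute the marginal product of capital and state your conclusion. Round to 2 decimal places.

dynamically efficient; MPK ≈ 0.16

The effective depreciation rate is n + g + δ = 0.012 + 0.006 + 0.111 = 0.129.
Steady-state k*: s·k^0.45 = 0.129·k gives k* = (0.37/0.129)^(1/0.55) ≈ 6.7924.
MPK = 0.45·6.7924^(-0.55) ≈ 0.1569.
MPK > n+g+δ = 0.129, so the economy is dynamically efficient (under-saving).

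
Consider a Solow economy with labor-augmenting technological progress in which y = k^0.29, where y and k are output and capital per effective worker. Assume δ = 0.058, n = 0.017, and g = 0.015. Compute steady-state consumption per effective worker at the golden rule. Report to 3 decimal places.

c_gold ≈ 1.145

Capital per effective worker breaks even when investment replaces (n + g + δ)·k; here n + g + δ = 0.09.
Golden rule sets MPK = n+g+δ: 0.29·k^(0.29−1) = 0.09, so k_gold = (0.29/0.09)^(1/0.71) ≈ 5.1965.
y_gold = 5.1965^0.29 ≈ 1.6127.
c_gold = y_gold − (n+g+δ)·k_gold = 1.6127 − 0.09·5.1965 ≈ 1.1450.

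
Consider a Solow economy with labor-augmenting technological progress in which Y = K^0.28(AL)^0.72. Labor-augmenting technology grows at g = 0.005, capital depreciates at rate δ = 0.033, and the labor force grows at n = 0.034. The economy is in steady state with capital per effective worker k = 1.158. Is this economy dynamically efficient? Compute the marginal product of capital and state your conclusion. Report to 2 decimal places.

dynamically efficient; MPK ≈ 0.25

Break-even investment rate: n + g + δ = 0.034 + 0.005 + 0.033 = 0.072.
MPK = 0.28·k^(0.28−1) = 0.28·1.158^(-0.72) ≈ 0.2519.
MPK > 0.072, so the economy is dynamically efficient (under-saving).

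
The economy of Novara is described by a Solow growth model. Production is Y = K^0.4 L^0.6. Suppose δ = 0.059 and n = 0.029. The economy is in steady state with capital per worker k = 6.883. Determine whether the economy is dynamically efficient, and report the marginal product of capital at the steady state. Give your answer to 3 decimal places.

dynamically efficient; MPK ≈ 0.126

The effective depreciation rate is n + δ = 0.029 + 0.059 = 0.088.
MPK = 0.4·k^(0.4−1) = 0.4·6.883^(-0.6) ≈ 0.1257.
MPK > 0.088, so the economy is dynamically efficient (under-saving).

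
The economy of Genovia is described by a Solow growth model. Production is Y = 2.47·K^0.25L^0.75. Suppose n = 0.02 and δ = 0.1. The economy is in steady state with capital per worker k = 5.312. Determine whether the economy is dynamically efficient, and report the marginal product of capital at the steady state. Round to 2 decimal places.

dynamically efficient; MPK ≈ 0.18

The effective depreciation rate is n + δ = 0.02 + 0.1 = 0.12.
MPK = 0.25·2.47·k^(0.25−1) = 0.25·2.47·5.312^(-0.75) ≈ 0.1765.
MPK > 0.12, so the economy is dynamically efficient (under-saving).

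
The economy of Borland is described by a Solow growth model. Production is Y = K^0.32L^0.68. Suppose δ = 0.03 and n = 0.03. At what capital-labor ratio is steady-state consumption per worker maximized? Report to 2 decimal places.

k_gold ≈ 11.73

Capital per worker breaks even when investment replaces (n + δ)·k; here n + δ = 0.06.
Maximizing c = f(k) − (n+δ)·k gives f'(k) = n+δ, i.e. 0.32·k^(0.32−1) = 0.06, so k_gold = (0.32/0.06)^(1/0.68) ≈ 11.7251.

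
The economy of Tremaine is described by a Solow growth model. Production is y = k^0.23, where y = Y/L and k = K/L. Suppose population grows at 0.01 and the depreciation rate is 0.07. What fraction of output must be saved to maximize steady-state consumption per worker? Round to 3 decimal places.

s_gold = 0.230

Capital per worker breaks even when investment replaces (n + δ)·k; here n + δ = 0.08.
At the golden rule MPK = n+δ, and in any Cobb-Douglas steady state s = (n+δ)·k/y = MPK·k/y = capital's share 0.23.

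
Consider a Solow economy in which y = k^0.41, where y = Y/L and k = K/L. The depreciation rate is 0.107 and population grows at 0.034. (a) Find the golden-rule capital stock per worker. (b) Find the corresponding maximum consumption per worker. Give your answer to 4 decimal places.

Capital per worker breaks even when investment replaces (n + δ)·k; here n + δ = 0.141.
Golden rule sets MPK = n+δ: 0.41·k^(0.41−1) = 0.141, so k_gold = (0.41/0.141)^(1/0.59) ≈ 6.1052.
y_gold = 6.1052^0.41 ≈ 2.0996; c_gold = y_gold − 0.141·k_gold ≈ 1.2388.

(a) k_gold ≈ 6.1052; (b) c_gold ≈ 1.2388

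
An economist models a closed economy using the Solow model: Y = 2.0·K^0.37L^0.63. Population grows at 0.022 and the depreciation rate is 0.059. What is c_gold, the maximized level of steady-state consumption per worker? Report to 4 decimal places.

Break-even investment rate: n + δ = 0.022 + 0.059 = 0.081.
Setting f'(k) = n+δ gives 0.37·2.0·k^(0.37−1) = 0.081, hence k_gold = (0.37·2.0/0.081)^(1/0.63) ≈ 33.4961.
y_gold = 2.0·33.4961^0.37 ≈ 7.3329.
c_gold = y_gold − (n+δ)·k_gold = 7.3329 − 0.081·33.4961 ≈ 4.6198.

c_gold ≈ 4.6198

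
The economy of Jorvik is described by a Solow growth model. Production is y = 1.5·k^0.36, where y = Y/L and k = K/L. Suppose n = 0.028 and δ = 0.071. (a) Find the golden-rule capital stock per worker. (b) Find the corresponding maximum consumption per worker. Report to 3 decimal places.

Break-even investment rate: n + δ = 0.028 + 0.071 = 0.099.
At the golden rule the marginal product of capital equals n+δ: 0.36·1.5·k^(0.36−1) = 0.099. Solving, k_gold = (0.36·1.5/0.099)^(1/0.64) ≈ 14.1640.
y_gold = 1.5·14.1640^0.36 ≈ 3.8951; c_gold = y_gold − 0.099·k_gold ≈ 2.4929.

(a) k_gold ≈ 14.164; (b) c_gold ≈ 2.493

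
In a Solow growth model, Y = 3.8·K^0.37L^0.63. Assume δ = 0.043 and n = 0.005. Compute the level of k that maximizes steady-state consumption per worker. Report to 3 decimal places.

The effective depreciation rate is n + δ = 0.005 + 0.043 = 0.048.
Setting f'(k) = n+δ gives 0.37·3.8·k^(0.37−1) = 0.048, hence k_gold = (0.37·3.8/0.048)^(1/0.63) ≈ 212.8949.

k_gold ≈ 212.895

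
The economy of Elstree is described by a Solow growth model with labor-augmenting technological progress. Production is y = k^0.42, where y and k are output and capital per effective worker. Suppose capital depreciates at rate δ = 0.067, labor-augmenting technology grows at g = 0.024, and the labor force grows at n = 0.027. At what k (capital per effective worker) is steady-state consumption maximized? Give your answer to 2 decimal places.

k_gold ≈ 8.93

Break-even investment rate: n + g + δ = 0.027 + 0.024 + 0.067 = 0.118.
Setting f'(k) = n+g+δ gives 0.42·k^(0.42−1) = 0.118, hence k_gold = (0.42/0.118)^(1/0.58) ≈ 8.9255.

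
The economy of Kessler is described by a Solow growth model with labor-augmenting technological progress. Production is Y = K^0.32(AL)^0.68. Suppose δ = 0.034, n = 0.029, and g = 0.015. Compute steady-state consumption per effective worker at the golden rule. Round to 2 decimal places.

c_gold ≈ 1.32

The effective depreciation rate is n + g + δ = 0.029 + 0.015 + 0.034 = 0.078.
At the golden rule the marginal product of capital equals n+g+δ: 0.32·k^(0.32−1) = 0.078. Solving, k_gold = (0.32/0.078)^(1/0.68) ≈ 7.9717.
y_gold = 7.9717^0.32 ≈ 1.9431.
c_gold = y_gold − (n+g+δ)·k_gold = 1.9431 − 0.078·7.9717 ≈ 1.3213.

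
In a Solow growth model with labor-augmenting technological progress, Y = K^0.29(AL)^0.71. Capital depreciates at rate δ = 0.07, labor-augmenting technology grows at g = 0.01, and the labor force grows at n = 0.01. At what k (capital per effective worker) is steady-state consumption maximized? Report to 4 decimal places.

k_gold ≈ 5.1965

Capital per effective worker breaks even when investment replaces (n + g + δ)·k; here n + g + δ = 0.09.
Golden rule sets MPK = n+g+δ: 0.29·k^(0.29−1) = 0.09, so k_gold = (0.29/0.09)^(1/0.71) ≈ 5.1965.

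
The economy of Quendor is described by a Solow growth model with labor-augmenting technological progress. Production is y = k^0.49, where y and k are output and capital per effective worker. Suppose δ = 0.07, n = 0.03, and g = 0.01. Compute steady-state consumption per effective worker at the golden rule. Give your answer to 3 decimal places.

The effective depreciation rate is n + g + δ = 0.03 + 0.01 + 0.07 = 0.11.
Setting f'(k) = n+g+δ gives 0.49·k^(0.49−1) = 0.11, hence k_gold = (0.49/0.11)^(1/0.51) ≈ 18.7139.
y_gold = 18.7139^0.49 ≈ 4.2011.
c_gold = y_gold − (n+g+δ)·k_gold = 4.2011 − 0.11·18.7139 ≈ 2.1425.

c_gold ≈ 2.143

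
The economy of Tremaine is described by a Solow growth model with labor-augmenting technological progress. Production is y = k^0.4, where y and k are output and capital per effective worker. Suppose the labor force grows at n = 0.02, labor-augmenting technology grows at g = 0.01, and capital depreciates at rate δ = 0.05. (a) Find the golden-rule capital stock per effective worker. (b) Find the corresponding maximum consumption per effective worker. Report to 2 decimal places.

(a) k_gold ≈ 14.62; (b) c_gold ≈ 1.75

Break-even investment rate: n + g + δ = 0.02 + 0.01 + 0.05 = 0.08.
At the golden rule the marginal product of capital equals n+g+δ: 0.4·k^(0.4−1) = 0.08. Solving, k_gold = (0.4/0.08)^(1/0.6) ≈ 14.6201.
y_gold = 14.6201^0.4 ≈ 2.9240; c_gold = y_gold − 0.08·k_gold ≈ 1.7544.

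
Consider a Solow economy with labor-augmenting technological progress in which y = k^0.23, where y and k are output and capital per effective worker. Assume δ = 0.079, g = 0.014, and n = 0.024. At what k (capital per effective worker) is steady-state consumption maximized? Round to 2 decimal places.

Break-even investment rate: n + g + δ = 0.024 + 0.014 + 0.079 = 0.117.
Maximizing c = f(k) − (n+g+δ)·k gives f'(k) = n+g+δ, i.e. 0.23·k^(0.23−1) = 0.117, so k_gold = (0.23/0.117)^(1/0.77) ≈ 2.4056.

k_gold ≈ 2.41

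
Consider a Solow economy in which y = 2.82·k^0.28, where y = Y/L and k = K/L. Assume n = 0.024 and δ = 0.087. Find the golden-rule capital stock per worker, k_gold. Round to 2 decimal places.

k_gold ≈ 15.26

The effective depreciation rate is n + δ = 0.024 + 0.087 = 0.111.
Setting f'(k) = n+δ gives 0.28·2.82·k^(0.28−1) = 0.111, hence k_gold = (0.28·2.82/0.111)^(1/0.72) ≈ 15.2563.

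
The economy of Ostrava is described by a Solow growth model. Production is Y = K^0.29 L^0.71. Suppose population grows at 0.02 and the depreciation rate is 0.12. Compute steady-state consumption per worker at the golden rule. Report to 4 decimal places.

Capital per worker breaks even when investment replaces (n + δ)·k; here n + δ = 0.14.
At the golden rule the marginal product of capital equals n+δ: 0.29·k^(0.29−1) = 0.14. Solving, k_gold = (0.29/0.14)^(1/0.71) ≈ 2.7890.
y_gold = 2.7890^0.29 ≈ 1.3464.
c_gold = y_gold − (n+δ)·k_gold = 1.3464 − 0.14·2.7890 ≈ 0.9560.

c_gold ≈ 0.9560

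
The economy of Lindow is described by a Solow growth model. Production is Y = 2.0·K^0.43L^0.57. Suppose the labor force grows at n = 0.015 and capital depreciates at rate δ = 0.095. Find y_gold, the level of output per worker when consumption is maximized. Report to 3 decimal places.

Capital per worker breaks even when investment replaces (n + δ)·k; here n + δ = 0.11.
At the golden rule the marginal product of capital equals n+δ: 0.43·2.0·k^(0.43−1) = 0.11. Solving, k_gold = (0.43·2.0/0.11)^(1/0.57) ≈ 36.8852.
Output: y_gold = 2.0·k_gold^0.43 = 2.0·36.8852^0.43 ≈ 9.4358.

y_gold ≈ 9.436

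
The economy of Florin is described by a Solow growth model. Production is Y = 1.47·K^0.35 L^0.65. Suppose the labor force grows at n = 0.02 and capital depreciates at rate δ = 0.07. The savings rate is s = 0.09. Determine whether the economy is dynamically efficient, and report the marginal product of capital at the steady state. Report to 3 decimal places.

n + δ = 0.02 + 0.07 = 0.09.
Steady-state k*: s·A·k^0.35 = 0.09·k gives k* = (0.09·1.47/0.09)^(1/0.65) ≈ 1.8089.
MPK = 0.35·1.47·1.8089^(-0.65) ≈ 0.3500.
MPK > n+δ = 0.09, so the economy is dynamically efficient (under-saving).

dynamically efficient; MPK ≈ 0.350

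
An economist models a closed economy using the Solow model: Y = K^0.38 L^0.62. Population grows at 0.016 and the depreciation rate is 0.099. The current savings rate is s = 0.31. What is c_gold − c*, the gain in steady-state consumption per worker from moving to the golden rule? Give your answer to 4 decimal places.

Δc ≈ 0.0228

Break-even investment rate: n + δ = 0.016 + 0.099 = 0.115.
Current steady state (s = 0.31): k* = (0.31/0.115)^(1/0.62) ≈ 4.9502, y* = 4.9502^0.38 ≈ 1.8363, c* = (1−0.31)·1.8363 ≈ 1.2671.
Golden rule sets MPK = n+δ: 0.38·k^(0.38−1) = 0.115, so k_gold = (0.38/0.115)^(1/0.62) ≈ 6.8744.
y_gold = 6.8744^0.38 ≈ 2.0804, c_gold = y_gold − 0.115·k_gold ≈ 1.2899.
Gain: Δc = 1.2899 − 1.2671 ≈ 0.0228.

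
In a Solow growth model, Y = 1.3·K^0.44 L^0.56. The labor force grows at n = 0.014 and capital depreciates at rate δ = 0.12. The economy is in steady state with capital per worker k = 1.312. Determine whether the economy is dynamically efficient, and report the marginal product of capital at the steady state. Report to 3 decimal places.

dynamically efficient; MPK ≈ 0.491

Capital per worker breaks even when investment replaces (n + δ)·k; here n + δ = 0.134.
MPK = 0.44·1.3·k^(0.44−1) = 0.44·1.3·1.312^(-0.56) ≈ 0.4913.
MPK > 0.134, so the economy is dynamically efficient (under-saving).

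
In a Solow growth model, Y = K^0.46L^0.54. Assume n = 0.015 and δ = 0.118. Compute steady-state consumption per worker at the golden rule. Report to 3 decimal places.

c_gold ≈ 1.554

The effective depreciation rate is n + δ = 0.015 + 0.118 = 0.133.
Maximizing c = f(k) − (n+δ)·k gives f'(k) = n+δ, i.e. 0.46·k^(0.46−1) = 0.133, so k_gold = (0.46/0.133)^(1/0.54) ≈ 9.9535.
y_gold = 9.9535^0.46 ≈ 2.8779.
c_gold = y_gold − (n+δ)·k_gold = 2.8779 − 0.133·9.9535 ≈ 1.5540.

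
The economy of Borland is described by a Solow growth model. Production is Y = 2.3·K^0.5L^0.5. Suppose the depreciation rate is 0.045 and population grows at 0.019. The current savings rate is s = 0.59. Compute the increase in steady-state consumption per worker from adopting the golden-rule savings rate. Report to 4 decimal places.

Δc ≈ 0.6695

Capital per worker breaks even when investment replaces (n + δ)·k; here n + δ = 0.064.
Current steady state (s = 0.59): k* = (0.59·2.3/0.064)^(1/0.5) ≈ 449.5725, y* = 2.3·449.5725^0.5 ≈ 48.7672, c* = (1−0.59)·48.7672 ≈ 19.9945.
Setting f'(k) = n+δ gives 0.5·2.3·k^(0.5−1) = 0.064, hence k_gold = (0.5·2.3/0.064)^(1/0.5) ≈ 322.8760.
y_gold = 2.3·322.8760^0.5 ≈ 41.3281, c_gold = y_gold − 0.064·k_gold ≈ 20.6641.
Gain: Δc = 20.6641 − 19.9945 ≈ 0.6695.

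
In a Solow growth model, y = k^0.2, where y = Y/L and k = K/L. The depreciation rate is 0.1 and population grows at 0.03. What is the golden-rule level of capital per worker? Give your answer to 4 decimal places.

The effective depreciation rate is n + δ = 0.03 + 0.1 = 0.13.
Maximizing c = f(k) − (n+δ)·k gives f'(k) = n+δ, i.e. 0.2·k^(0.2−1) = 0.13, so k_gold = (0.2/0.13)^(1/0.8) ≈ 1.7134.

k_gold ≈ 1.7134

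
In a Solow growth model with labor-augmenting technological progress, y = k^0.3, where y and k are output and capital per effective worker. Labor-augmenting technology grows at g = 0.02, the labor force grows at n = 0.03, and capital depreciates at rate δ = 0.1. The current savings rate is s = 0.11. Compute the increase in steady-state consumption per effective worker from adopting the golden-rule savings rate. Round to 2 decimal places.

Break-even investment rate: n + g + δ = 0.03 + 0.02 + 0.1 = 0.15.
Current steady state (s = 0.11): k* = (0.11/0.15)^(1/0.7) ≈ 0.6421, y* = 0.6421^0.3 ≈ 0.8755, c* = (1−0.11)·0.8755 ≈ 0.7792.
Golden rule sets MPK = n+g+δ: 0.3·k^(0.3−1) = 0.15, so k_gold = (0.3/0.15)^(1/0.7) ≈ 2.6918.
y_gold = 2.6918^0.3 ≈ 1.3459, c_gold = y_gold − 0.15·k_gold ≈ 0.9421.
Gain: Δc = 0.9421 − 0.7792 ≈ 0.1629.

Δc ≈ 0.16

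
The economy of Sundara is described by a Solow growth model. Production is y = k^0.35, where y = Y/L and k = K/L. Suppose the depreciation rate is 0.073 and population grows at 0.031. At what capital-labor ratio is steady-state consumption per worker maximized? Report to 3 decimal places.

k_gold ≈ 6.469

The effective depreciation rate is n + δ = 0.031 + 0.073 = 0.104.
Maximizing c = f(k) − (n+δ)·k gives f'(k) = n+δ, i.e. 0.35·k^(0.35−1) = 0.104, so k_gold = (0.35/0.104)^(1/0.65) ≈ 6.4688.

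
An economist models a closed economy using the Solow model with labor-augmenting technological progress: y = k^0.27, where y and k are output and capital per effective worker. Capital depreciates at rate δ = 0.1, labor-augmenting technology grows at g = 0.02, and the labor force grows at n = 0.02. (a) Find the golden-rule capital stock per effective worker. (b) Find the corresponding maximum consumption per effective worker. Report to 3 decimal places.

(a) k_gold ≈ 2.459; (b) c_gold ≈ 0.931

Break-even investment rate: n + g + δ = 0.02 + 0.02 + 0.1 = 0.14.
Golden rule sets MPK = n+g+δ: 0.27·k^(0.27−1) = 0.14, so k_gold = (0.27/0.14)^(1/0.73) ≈ 2.4589.
y_gold = 2.4589^0.27 ≈ 1.2750; c_gold = y_gold − 0.14·k_gold ≈ 0.9307.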